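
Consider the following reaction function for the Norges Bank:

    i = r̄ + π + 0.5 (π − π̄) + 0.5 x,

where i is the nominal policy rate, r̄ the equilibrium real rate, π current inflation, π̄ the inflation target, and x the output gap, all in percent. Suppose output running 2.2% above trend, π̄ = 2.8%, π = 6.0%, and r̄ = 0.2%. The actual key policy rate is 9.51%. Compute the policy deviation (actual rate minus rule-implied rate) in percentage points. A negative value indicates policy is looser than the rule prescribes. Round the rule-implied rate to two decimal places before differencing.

Output 2.2% above potential → x = 2.2.
i = 0.2 + 6.0 + 0.5 × (6.0 − 2.8) + 0.5 × 2.2
   = 0.2 + 6 + 1.6 + 1.1 = 8.90
Deviation = 9.51 − 8.90 = 0.61 pp.

0.61 pp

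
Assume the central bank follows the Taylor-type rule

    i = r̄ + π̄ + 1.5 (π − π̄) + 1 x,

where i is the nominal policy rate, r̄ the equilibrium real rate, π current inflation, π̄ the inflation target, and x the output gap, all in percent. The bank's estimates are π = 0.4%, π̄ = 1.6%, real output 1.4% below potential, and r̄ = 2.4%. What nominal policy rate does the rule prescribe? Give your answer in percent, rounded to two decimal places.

Output 1.4% below potential → x = -1.4.
i = 2.4 + 1.6 + 1.5 × (0.4 − 1.6) + 1 × (-1.4)
   = 2.4 + 1.6 − 1.8 − 1.4 = 0.80

0.80%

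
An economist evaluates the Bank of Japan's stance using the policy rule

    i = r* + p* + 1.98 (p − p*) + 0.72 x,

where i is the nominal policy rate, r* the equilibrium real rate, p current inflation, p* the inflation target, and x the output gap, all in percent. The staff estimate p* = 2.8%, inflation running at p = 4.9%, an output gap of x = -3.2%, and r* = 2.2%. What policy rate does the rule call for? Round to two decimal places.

6.85%

i = 2.2 + 2.8 + 1.98 × (4.9 − 2.8) + 0.72 × (-3.2)
   = 2.2 + 2.8 + 4.158 − 2.304 = 6.85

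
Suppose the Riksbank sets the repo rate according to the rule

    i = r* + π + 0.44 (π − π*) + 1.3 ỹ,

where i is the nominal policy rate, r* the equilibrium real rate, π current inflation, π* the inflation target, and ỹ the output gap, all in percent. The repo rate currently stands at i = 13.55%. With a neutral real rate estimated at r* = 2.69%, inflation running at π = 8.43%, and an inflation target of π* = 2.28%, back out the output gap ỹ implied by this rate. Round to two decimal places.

1.3 ỹ = 13.55 − 2.69 − 8.43 − 0.44 × (8.43 − 2.28) = -0.276
ỹ = -0.276 / 1.3 = -0.21

-0.21%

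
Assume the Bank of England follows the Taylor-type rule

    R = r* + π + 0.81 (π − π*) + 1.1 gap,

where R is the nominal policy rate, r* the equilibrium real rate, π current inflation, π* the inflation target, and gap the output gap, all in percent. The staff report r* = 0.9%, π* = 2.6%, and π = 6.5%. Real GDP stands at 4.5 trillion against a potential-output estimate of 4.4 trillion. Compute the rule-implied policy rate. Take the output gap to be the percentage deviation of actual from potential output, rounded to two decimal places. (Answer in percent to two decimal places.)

13.06%

Output gap = 100 × (4.5 − 4.4) / 4.4 = 2.27%.
R = 0.90 + 6.50 + 0.81 × (6.50 − 2.60) + 1.1 × 2.27
   = 0.90 + 6.5 + 3.159 + 2.497 = 13.06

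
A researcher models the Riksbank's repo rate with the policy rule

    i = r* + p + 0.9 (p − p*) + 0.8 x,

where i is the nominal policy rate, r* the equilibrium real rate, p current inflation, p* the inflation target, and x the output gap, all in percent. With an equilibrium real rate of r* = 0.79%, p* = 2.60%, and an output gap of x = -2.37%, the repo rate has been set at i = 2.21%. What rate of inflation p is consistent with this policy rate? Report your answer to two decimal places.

Collecting p: i = r* + (1 + 0.9) p − 0.9 p* + 0.8 x
1.9 p = 2.21 − 0.79 + 0.9 × 2.60 − 0.8 × (-2.37) = 5.656
p = 5.656 / 1.9 = 2.98

2.98%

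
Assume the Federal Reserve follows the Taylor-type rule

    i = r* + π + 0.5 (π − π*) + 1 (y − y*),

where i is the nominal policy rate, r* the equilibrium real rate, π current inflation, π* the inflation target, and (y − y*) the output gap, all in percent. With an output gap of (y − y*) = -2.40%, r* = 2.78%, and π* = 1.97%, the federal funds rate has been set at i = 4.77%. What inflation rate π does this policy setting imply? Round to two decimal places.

3.58%

Collecting π: i = r* + (1 + 0.5) π − 0.5 π* + 1 (y − y*)
1.5 π = 4.77 − 2.78 + 0.5 × 1.97 − 1 × (-2.40) = 5.375
π = 5.375 / 1.5 = 3.58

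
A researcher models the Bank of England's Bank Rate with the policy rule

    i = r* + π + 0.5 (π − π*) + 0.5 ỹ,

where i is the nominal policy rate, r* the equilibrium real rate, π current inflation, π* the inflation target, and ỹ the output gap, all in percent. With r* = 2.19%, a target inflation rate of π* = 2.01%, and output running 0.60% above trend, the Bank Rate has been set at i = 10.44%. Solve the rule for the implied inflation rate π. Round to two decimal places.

Output 0.60% above potential → ỹ = 0.60.
Collecting π: i = r* + (1 + 0.5) π − 0.5 π* + 0.5 ỹ
1.5 π = 10.44 − 2.19 + 0.5 × 2.01 − 0.5 × 0.60 = 8.955
π = 8.955 / 1.5 = 5.97

5.97%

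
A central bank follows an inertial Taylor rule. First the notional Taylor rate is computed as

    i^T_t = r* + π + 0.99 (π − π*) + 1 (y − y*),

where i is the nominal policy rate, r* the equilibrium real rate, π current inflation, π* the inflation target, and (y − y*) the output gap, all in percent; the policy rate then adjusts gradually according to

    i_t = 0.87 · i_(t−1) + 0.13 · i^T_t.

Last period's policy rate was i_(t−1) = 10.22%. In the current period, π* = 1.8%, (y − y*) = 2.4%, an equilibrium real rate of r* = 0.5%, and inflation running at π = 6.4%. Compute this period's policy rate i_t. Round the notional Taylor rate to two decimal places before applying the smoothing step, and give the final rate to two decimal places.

10.69%

i^T_t = 0.5 + 6.4 + 0.99 × (6.4 − 1.8) + 1 × 2.4
   = 0.5 + 6.4 + 4.554 + 2.4 = 13.85
i_t = 0.87 × 10.22 + 0.13 × 13.85 = 8.8914 + 1.8005 = 10.69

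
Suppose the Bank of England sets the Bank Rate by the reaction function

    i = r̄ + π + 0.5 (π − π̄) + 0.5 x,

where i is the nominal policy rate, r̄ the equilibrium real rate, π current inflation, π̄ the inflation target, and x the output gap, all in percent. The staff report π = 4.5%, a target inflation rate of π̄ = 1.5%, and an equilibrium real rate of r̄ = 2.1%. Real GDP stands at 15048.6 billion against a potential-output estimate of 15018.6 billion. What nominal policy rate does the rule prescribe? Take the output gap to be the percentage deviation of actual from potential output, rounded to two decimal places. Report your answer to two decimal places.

Output gap = 100 × (15048.6 − 15018.6) / 15018.6 = 0.20%.
i = 2.10 + 4.50 + 0.5 × (4.50 − 1.50) + 0.5 × 0.20
   = 2.10 + 4.5 + 1.5 + 0.1 = 8.20

8.20%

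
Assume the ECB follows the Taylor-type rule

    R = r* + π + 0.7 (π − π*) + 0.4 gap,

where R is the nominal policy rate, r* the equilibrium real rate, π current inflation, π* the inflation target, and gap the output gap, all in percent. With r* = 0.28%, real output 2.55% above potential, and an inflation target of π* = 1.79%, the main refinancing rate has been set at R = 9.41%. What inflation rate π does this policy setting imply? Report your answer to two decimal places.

Output 2.55% above potential → gap = 2.55.
Collecting π: R = r* + (1 + 0.7) π − 0.7 π* + 0.4 gap
1.7 π = 9.41 − 0.28 + 0.7 × 1.79 − 0.4 × 2.55 = 9.363
π = 9.363 / 1.7 = 5.51

5.51%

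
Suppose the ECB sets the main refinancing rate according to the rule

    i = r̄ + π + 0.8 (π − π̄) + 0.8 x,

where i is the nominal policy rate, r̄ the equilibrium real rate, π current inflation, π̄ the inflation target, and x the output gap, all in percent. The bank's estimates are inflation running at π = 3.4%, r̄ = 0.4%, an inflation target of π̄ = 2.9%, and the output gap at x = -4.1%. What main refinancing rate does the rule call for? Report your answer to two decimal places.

i = 0.4 + 3.4 + 0.8 × (3.4 − 2.9) + 0.8 × (-4.1)
   = 0.4 + 3.4 + 0.4 − 3.28 = 0.92

0.92%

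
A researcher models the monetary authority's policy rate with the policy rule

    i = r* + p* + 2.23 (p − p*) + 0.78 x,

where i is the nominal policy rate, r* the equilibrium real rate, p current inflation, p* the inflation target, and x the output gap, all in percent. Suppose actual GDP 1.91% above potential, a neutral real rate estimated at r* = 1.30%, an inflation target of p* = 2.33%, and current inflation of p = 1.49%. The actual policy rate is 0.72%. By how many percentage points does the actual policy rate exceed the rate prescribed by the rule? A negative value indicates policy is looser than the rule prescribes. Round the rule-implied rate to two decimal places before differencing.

-2.53 pp

Output 1.91% above potential → x = 1.91.
i = 1.30 + 2.33 + 2.23 × (1.49 − 2.33) + 0.78 × 1.91
   = 1.30 + 2.33 − 1.8732 + 1.4898 = 3.25
Deviation = 0.72 − 3.25 = -2.53 pp.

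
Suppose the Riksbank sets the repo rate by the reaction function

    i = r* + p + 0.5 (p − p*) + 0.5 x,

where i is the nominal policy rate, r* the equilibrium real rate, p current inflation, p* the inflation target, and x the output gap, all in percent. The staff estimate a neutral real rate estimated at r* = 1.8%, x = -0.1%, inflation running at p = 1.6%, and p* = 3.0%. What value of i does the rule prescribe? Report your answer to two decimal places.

2.65%

i = 1.8 + 1.6 + 0.5 × (1.6 − 3.0) + 0.5 × (-0.1)
   = 1.8 + 1.6 − 0.7 − 0.05 = 2.65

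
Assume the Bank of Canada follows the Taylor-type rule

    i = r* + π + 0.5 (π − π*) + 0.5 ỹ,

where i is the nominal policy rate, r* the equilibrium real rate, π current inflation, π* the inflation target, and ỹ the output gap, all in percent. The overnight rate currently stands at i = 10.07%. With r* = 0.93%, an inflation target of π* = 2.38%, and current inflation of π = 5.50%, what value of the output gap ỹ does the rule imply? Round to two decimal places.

4.16%

0.5 ỹ = 10.07 − 0.93 − 5.50 − 0.5 × (5.50 − 2.38) = 2.08
ỹ = 2.08 / 0.5 = 4.16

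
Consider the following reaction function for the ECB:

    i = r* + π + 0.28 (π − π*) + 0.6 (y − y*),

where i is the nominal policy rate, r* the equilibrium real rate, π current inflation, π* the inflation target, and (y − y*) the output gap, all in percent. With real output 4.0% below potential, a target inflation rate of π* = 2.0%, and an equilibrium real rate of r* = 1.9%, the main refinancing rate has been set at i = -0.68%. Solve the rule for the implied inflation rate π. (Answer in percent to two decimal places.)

Output 4.0% below potential → (y − y*) = -4.0.
Collecting π: i = r* + (1 + 0.28) π − 0.28 π* + 0.6 (y − y*)
1.28 π = -0.68 − 1.9 + 0.28 × 2.0 − 0.6 × (-4.0) = 0.38
π = 0.38 / 1.28 = 0.30

0.30%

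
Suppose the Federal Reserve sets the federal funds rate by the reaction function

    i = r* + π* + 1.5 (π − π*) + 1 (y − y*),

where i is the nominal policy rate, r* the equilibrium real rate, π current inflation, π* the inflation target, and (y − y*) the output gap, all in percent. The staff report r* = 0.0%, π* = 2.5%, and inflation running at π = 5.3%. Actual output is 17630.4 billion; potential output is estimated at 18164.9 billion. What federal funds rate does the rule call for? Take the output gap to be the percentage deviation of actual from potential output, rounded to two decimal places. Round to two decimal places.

3.76%

Output gap = 100 × (17630.4 − 18164.9) / 18164.9 = -2.94%.
i = 0.00 + 2.50 + 1.5 × (5.30 − 2.50) + 1 × (-2.94)
   = 0.00 + 2.5 + 4.2 − 2.94 = 3.76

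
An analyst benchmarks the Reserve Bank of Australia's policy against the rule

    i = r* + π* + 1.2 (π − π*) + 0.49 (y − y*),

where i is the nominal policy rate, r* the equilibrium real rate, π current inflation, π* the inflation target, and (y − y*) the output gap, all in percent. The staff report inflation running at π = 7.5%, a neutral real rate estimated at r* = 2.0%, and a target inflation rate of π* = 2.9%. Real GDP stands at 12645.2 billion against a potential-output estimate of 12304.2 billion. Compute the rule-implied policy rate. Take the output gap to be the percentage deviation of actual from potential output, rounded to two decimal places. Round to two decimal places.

Output gap = 100 × (12645.2 − 12304.2) / 12304.2 = 2.77%.
i = 2.00 + 2.90 + 1.2 × (7.50 − 2.90) + 0.49 × 2.77
   = 2.00 + 2.9 + 5.52 + 1.3573 = 11.78

11.78%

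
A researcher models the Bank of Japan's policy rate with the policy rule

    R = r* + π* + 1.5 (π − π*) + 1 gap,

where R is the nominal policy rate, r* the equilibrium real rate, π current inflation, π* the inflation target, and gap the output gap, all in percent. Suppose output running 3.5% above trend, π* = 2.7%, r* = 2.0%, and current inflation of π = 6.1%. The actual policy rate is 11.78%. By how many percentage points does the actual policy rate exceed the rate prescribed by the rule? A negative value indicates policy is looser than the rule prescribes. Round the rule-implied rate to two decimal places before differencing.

Output 3.5% above potential → gap = 3.5.
R = 2.0 + 2.7 + 1.5 × (6.1 − 2.7) + 1 × 3.5
   = 2.0 + 2.7 + 5.1 + 3.5 = 13.30
Deviation = 11.78 − 13.30 = -1.52 pp.

-1.52 pp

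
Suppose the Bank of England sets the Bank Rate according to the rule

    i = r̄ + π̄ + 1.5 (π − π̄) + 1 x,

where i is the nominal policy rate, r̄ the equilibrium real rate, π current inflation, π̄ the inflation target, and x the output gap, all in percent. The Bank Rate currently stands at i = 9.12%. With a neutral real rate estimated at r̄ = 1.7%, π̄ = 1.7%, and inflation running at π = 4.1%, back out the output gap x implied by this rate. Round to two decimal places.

1 x = 9.12 − 1.7 − 1.7 − 1.5 × (4.1 − 1.7) = 2.12
x = 2.12 / 1 = 2.12

2.12%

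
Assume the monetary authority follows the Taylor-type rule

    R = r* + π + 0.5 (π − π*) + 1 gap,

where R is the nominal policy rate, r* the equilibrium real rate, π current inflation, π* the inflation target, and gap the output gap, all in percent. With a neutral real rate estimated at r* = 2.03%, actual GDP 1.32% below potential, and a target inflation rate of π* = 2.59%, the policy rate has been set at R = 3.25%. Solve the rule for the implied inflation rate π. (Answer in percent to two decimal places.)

2.56%

Output 1.32% below potential → gap = -1.32.
Collecting π: R = r* + (1 + 0.5) π − 0.5 π* + 1 gap
1.5 π = 3.25 − 2.03 + 0.5 × 2.59 − 1 × (-1.32) = 3.835
π = 3.835 / 1.5 = 2.56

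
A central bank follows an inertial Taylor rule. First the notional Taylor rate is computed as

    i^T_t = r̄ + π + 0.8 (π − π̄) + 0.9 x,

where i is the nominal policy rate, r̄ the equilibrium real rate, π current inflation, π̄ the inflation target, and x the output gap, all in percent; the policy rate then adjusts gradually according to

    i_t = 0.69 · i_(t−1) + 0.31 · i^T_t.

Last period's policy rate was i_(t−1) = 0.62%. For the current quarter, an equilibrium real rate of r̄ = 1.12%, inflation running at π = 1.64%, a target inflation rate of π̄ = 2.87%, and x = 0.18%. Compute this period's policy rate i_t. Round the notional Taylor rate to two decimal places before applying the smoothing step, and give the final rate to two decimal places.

i^T_t = 1.12 + 1.64 + 0.8 × (1.64 − 2.87) + 0.9 × 0.18
   = 1.12 + 1.64 − 0.984 + 0.162 = 1.94
i_t = 0.69 × 0.62 + 0.31 × 1.94 = 0.4278 + 0.6014 = 1.03

1.03%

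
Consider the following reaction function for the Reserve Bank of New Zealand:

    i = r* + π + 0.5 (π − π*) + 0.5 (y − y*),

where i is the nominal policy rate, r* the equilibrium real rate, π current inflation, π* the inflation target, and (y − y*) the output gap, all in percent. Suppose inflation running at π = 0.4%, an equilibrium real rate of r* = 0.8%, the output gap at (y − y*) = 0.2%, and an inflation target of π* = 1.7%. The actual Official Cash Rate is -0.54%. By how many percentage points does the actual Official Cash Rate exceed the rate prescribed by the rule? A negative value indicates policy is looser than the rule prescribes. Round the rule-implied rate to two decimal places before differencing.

i = 0.8 + 0.4 + 0.5 × (0.4 − 1.7) + 0.5 × 0.2
   = 0.8 + 0.4 − 0.65 + 0.1 = 0.65
Deviation = -0.54 − 0.65 = -1.19 pp.

-1.19 pp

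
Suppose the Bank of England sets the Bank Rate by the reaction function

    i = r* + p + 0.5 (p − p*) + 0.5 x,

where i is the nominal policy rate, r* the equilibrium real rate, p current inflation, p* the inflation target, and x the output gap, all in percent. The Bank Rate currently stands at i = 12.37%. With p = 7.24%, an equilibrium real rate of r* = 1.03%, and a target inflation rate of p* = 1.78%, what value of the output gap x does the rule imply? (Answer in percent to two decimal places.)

0.5 x = 12.37 − 1.03 − 7.24 − 0.5 × (7.24 − 1.78) = 1.37
x = 1.37 / 0.5 = 2.74

2.74%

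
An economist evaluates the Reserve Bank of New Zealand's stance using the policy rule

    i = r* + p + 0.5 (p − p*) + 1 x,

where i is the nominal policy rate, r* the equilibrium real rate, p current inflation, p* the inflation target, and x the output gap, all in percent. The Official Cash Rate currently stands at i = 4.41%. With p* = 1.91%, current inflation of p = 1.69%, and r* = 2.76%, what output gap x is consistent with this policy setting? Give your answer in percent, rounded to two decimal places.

0.07%

1 x = 4.41 − 2.76 − 1.69 − 0.5 × (1.69 − 1.91) = 0.07
x = 0.07 / 1 = 0.07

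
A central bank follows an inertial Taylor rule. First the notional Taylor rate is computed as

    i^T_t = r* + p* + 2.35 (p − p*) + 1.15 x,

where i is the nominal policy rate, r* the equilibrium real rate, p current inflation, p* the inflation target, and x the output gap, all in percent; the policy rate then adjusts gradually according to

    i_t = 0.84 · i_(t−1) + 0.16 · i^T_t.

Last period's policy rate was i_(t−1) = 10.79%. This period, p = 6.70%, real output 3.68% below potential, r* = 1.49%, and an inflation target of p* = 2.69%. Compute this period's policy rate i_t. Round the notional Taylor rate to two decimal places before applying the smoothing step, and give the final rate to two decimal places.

Output 3.68% below potential → x = -3.68.
i^T_t = 1.49 + 2.69 + 2.35 × (6.70 − 2.69) + 1.15 × (-3.68)
   = 1.49 + 2.69 + 9.4235 − 4.232 = 9.37
i_t = 0.84 × 10.79 + 0.16 × 9.37 = 9.0636 + 1.4992 = 10.56

10.56%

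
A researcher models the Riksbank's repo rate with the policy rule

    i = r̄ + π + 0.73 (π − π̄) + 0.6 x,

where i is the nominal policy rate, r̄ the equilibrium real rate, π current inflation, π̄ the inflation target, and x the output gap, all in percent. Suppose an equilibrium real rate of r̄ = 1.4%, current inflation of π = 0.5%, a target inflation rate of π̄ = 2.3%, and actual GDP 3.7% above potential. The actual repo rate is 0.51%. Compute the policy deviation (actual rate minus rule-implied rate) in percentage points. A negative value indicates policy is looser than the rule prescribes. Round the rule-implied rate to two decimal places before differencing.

-2.30 pp

Output 3.7% above potential → x = 3.7.
i = 1.4 + 0.5 + 0.73 × (0.5 − 2.3) + 0.6 × 3.7
   = 1.4 + 0.5 − 1.314 + 2.22 = 2.81
Deviation = 0.51 − 2.81 = -2.30 pp.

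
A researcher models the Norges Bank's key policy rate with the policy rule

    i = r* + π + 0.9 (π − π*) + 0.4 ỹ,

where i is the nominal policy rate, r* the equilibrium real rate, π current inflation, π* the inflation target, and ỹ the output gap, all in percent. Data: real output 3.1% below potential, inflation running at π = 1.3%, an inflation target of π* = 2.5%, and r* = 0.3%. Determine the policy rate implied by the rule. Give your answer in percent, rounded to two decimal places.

-0.72%

Output 3.1% below potential → ỹ = -3.1.
i = 0.3 + 1.3 + 0.9 × (1.3 − 2.5) + 0.4 × (-3.1)
   = 0.3 + 1.3 − 1.08 − 1.24 = -0.72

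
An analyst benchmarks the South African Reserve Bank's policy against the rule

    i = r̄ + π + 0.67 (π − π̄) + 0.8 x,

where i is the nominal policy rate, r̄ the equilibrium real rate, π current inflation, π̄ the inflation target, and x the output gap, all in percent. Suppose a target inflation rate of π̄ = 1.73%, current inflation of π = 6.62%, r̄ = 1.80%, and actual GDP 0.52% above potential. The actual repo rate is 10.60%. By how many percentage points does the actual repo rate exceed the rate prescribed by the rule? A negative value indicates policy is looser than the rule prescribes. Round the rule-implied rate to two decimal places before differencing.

-1.51 pp

Output 0.52% above potential → x = 0.52.
i = 1.80 + 6.62 + 0.67 × (6.62 − 1.73) + 0.8 × 0.52
   = 1.80 + 6.62 + 3.2763 + 0.416 = 12.11
Deviation = 10.60 − 12.11 = -1.51 pp.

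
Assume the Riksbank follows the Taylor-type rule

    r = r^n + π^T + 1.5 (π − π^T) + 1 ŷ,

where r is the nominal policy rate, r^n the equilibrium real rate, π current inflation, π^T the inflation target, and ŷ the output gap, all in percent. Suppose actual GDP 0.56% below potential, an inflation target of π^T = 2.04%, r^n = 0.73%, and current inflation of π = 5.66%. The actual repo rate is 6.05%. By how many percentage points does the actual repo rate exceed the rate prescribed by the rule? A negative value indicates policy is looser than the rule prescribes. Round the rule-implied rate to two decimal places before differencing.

Output 0.56% below potential → ŷ = -0.56.
r = 0.73 + 2.04 + 1.5 × (5.66 − 2.04) + 1 × (-0.56)
   = 0.73 + 2.04 + 5.43 − 0.56 = 7.64
Deviation = 6.05 − 7.64 = -1.59 pp.

-1.59 pp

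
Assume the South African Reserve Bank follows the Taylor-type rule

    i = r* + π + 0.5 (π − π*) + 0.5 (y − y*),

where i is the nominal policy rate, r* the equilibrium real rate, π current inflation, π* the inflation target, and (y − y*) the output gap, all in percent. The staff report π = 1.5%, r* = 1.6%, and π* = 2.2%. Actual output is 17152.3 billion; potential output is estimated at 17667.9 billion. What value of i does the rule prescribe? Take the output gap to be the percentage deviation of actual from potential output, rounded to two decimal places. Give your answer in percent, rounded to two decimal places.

1.29%

Output gap = 100 × (17152.3 − 17667.9) / 17667.9 = -2.92%.
i = 1.60 + 1.50 + 0.5 × (1.50 − 2.20) + 0.5 × (-2.92)
   = 1.60 + 1.5 − 0.35 − 1.46 = 1.29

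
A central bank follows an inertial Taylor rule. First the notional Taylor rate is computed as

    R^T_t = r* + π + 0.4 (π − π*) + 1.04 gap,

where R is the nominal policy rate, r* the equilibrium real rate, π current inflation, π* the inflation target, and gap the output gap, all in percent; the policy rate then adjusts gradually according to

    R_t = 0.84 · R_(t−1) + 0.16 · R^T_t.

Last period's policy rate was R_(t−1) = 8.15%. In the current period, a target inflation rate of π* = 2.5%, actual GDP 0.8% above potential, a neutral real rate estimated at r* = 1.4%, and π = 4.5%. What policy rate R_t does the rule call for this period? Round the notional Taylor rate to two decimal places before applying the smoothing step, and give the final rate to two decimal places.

Output 0.8% above potential → gap = 0.8.
R^T_t = 1.4 + 4.5 + 0.4 × (4.5 − 2.5) + 1.04 × 0.8
   = 1.4 + 4.5 + 0.8 + 0.832 = 7.53
R_t = 0.84 × 8.15 + 0.16 × 7.53 = 6.846 + 1.2048 = 8.05

8.05%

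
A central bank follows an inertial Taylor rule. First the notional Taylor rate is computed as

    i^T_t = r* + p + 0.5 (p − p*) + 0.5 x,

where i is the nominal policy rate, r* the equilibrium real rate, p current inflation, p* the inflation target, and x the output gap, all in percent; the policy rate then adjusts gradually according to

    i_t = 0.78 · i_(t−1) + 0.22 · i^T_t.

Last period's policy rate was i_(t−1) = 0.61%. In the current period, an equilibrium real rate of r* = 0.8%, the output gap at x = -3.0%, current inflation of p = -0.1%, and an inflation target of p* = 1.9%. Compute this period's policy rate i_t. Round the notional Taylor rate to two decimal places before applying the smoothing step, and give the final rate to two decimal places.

0.08%

i^T_t = 0.8 + (-0.1) + 0.5 × (-0.1 − 1.9) + 0.5 × (-3.0)
   = 0.8 − 0.1 − 1 − 1.5 = -1.80
i_t = 0.78 × 0.61 + 0.22 × (-1.80) = 0.4758 − 0.396 = 0.08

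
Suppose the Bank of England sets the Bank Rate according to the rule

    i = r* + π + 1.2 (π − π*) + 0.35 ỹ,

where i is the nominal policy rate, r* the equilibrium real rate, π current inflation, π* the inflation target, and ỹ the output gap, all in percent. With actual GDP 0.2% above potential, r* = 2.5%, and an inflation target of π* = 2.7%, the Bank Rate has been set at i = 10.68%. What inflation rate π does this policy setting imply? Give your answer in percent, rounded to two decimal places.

5.16%

Output 0.2% above potential → ỹ = 0.2.
Collecting π: i = r* + (1 + 1.2) π − 1.2 π* + 0.35 ỹ
2.2 π = 10.68 − 2.5 + 1.2 × 2.7 − 0.35 × 0.2 = 11.35
π = 11.35 / 2.2 = 5.16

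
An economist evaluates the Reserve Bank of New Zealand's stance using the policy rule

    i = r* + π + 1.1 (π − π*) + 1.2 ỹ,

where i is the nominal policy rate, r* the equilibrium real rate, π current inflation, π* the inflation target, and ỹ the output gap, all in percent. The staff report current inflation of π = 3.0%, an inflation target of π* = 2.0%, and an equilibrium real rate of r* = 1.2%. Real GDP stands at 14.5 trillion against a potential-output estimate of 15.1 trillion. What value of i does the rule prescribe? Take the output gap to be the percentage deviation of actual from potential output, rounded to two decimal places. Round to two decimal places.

Output gap = 100 × (14.5 − 15.1) / 15.1 = -3.97%.
i = 1.20 + 3.00 + 1.1 × (3.00 − 2.00) + 1.2 × (-3.97)
   = 1.20 + 3 + 1.1 − 4.764 = 0.54

0.54%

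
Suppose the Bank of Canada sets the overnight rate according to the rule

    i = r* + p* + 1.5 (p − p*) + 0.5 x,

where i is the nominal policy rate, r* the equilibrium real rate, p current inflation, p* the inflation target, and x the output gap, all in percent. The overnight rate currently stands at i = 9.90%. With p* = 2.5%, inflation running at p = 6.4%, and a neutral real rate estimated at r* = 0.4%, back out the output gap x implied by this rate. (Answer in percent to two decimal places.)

2.30%

0.5 x = 9.90 − 0.4 − 2.5 − 1.5 × (6.4 − 2.5) = 1.15
x = 1.15 / 0.5 = 2.30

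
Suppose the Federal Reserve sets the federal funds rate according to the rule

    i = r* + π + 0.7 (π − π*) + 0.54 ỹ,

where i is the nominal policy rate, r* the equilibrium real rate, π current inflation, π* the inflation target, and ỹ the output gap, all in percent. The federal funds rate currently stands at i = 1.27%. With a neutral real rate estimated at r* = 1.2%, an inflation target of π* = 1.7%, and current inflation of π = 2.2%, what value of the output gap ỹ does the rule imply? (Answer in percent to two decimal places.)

0.54 ỹ = 1.27 − 1.2 − 2.2 − 0.7 × (2.2 − 1.7) = -2.48
ỹ = -2.48 / 0.54 = -4.59

-4.59%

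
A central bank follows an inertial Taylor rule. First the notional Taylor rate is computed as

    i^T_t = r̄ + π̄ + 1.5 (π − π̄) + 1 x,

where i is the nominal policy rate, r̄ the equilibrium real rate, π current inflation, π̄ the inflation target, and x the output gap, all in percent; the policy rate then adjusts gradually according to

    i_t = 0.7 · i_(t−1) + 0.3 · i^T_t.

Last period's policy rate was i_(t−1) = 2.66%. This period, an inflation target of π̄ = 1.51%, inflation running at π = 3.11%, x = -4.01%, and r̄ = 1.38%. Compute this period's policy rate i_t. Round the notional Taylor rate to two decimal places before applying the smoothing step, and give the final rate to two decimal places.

2.25%

i^T_t = 1.38 + 1.51 + 1.5 × (3.11 − 1.51) + 1 × (-4.01)
   = 1.38 + 1.51 + 2.4 − 4.01 = 1.28
i_t = 0.7 × 2.66 + 0.3 × 1.28 = 1.862 + 0.384 = 2.25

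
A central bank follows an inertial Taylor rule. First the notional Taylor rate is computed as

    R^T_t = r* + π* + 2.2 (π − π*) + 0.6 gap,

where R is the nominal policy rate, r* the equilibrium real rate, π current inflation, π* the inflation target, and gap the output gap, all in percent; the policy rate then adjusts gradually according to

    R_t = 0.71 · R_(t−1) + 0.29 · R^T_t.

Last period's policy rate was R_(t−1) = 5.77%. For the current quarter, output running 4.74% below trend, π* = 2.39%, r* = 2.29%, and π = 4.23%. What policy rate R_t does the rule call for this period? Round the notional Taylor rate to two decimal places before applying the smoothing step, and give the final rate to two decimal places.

Output 4.74% below potential → gap = -4.74.
R^T_t = 2.29 + 2.39 + 2.2 × (4.23 − 2.39) + 0.6 × (-4.74)
   = 2.29 + 2.39 + 4.048 − 2.844 = 5.88
R_t = 0.71 × 5.77 + 0.29 × 5.88 = 4.0967 + 1.7052 = 5.80

5.80%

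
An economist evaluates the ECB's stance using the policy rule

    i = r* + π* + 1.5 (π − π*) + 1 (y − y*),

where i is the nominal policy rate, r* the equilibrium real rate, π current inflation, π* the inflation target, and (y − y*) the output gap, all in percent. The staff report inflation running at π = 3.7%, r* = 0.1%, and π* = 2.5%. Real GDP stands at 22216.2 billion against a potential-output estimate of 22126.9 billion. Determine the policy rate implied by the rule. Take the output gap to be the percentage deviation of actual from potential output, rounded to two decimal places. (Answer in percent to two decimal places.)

4.80%

Output gap = 100 × (22216.2 − 22126.9) / 22126.9 = 0.40%.
i = 0.10 + 2.50 + 1.5 × (3.70 − 2.50) + 1 × 0.40
   = 0.10 + 2.5 + 1.8 + 0.4 = 4.80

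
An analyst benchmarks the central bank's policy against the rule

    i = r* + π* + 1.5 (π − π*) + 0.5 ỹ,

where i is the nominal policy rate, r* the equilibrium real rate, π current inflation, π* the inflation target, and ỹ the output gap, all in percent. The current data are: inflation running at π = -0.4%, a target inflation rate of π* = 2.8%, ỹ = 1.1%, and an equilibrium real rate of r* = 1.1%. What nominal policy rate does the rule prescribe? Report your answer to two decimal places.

-0.35%

i = 1.1 + 2.8 + 1.5 × (-0.4 − 2.8) + 0.5 × 1.1
   = 1.1 + 2.8 − 4.8 + 0.55 = -0.35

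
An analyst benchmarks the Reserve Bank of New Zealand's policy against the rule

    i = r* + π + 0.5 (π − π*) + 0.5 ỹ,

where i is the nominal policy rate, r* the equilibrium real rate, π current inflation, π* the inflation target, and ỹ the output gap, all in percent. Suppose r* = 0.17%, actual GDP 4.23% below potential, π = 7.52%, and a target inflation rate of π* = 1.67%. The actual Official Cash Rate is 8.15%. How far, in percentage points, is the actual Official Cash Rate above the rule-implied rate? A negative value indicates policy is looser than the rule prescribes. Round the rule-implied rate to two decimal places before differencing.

-0.35 pp

Output 4.23% below potential → ỹ = -4.23.
i = 0.17 + 7.52 + 0.5 × (7.52 − 1.67) + 0.5 × (-4.23)
   = 0.17 + 7.52 + 2.925 − 2.115 = 8.50
Deviation = 8.15 − 8.50 = -0.35 pp.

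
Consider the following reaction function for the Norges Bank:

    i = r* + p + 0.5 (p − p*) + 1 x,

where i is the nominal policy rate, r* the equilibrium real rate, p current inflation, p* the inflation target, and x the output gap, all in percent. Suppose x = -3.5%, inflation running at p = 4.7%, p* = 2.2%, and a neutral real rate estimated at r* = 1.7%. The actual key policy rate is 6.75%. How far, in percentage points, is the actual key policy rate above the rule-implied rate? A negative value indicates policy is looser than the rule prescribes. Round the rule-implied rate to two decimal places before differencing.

2.60 pp

i = 1.7 + 4.7 + 0.5 × (4.7 − 2.2) + 1 × (-3.5)
   = 1.7 + 4.7 + 1.25 − 3.5 = 4.15
Deviation = 6.75 − 4.15 = 2.60 pp.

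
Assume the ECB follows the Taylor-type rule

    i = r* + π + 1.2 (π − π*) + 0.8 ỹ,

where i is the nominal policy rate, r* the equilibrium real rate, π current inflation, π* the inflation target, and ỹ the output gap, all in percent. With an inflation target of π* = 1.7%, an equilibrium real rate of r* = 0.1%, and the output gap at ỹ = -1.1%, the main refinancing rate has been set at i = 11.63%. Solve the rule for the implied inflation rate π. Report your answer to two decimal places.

6.57%

Collecting π: i = r* + (1 + 1.2) π − 1.2 π* + 0.8 ỹ
2.2 π = 11.63 − 0.1 + 1.2 × 1.7 − 0.8 × (-1.1) = 14.45
π = 14.45 / 2.2 = 6.57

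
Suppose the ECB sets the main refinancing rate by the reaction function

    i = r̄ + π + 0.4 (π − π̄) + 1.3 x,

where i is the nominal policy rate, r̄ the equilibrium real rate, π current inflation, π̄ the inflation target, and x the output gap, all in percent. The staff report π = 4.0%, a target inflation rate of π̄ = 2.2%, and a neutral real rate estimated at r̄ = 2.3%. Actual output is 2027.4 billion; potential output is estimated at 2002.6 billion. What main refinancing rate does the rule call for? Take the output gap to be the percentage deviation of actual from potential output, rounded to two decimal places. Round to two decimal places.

Output gap = 100 × (2027.4 − 2002.6) / 2002.6 = 1.24%.
i = 2.30 + 4.00 + 0.4 × (4.00 − 2.20) + 1.3 × 1.24
   = 2.30 + 4 + 0.72 + 1.612 = 8.63

8.63%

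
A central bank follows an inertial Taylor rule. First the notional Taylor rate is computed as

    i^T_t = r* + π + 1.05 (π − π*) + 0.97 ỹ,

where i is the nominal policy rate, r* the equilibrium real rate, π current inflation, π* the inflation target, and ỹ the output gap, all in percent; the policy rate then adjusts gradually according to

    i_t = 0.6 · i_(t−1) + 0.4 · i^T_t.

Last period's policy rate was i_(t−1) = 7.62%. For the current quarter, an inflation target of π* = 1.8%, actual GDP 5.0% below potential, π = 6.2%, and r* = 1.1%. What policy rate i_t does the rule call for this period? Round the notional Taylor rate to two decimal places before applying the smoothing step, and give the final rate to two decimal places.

Output 5.0% below potential → ỹ = -5.0.
i^T_t = 1.1 + 6.2 + 1.05 × (6.2 − 1.8) + 0.97 × (-5.0)
   = 1.1 + 6.2 + 4.62 − 4.85 = 7.07
i_t = 0.6 × 7.62 + 0.4 × 7.07 = 4.572 + 2.828 = 7.40

7.40%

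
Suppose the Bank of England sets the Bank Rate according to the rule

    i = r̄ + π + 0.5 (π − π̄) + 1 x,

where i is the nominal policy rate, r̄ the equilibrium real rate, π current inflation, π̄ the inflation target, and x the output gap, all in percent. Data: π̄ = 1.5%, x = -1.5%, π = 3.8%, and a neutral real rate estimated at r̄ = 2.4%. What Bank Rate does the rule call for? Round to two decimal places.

i = 2.4 + 3.8 + 0.5 × (3.8 − 1.5) + 1 × (-1.5)
   = 2.4 + 3.8 + 1.15 − 1.5 = 5.85

5.85%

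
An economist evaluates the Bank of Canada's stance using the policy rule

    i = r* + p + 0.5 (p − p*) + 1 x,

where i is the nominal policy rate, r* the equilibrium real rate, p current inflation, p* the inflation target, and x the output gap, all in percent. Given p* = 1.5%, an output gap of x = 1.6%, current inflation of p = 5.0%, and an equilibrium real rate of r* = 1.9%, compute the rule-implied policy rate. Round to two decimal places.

10.25%

i = 1.9 + 5.0 + 0.5 × (5.0 − 1.5) + 1 × 1.6
   = 1.9 + 5 + 1.75 + 1.6 = 10.25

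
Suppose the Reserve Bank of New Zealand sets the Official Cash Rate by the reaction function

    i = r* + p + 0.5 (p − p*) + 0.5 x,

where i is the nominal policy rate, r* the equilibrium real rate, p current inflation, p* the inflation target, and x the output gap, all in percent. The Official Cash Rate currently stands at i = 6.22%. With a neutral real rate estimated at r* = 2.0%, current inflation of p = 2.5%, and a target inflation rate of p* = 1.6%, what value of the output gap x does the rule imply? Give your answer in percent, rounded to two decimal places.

2.54%

0.5 x = 6.22 − 2.0 − 2.5 − 0.5 × (2.5 − 1.6) = 1.27
x = 1.27 / 0.5 = 2.54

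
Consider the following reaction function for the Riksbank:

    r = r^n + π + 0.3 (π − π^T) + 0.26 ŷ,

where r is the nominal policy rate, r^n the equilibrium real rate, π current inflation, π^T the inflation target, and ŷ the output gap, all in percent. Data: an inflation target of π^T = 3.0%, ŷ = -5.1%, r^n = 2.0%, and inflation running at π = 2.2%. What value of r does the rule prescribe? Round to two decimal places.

2.63%

r = 2.0 + 2.2 + 0.3 × (2.2 − 3.0) + 0.26 × (-5.1)
   = 2.0 + 2.2 − 0.24 − 1.326 = 2.63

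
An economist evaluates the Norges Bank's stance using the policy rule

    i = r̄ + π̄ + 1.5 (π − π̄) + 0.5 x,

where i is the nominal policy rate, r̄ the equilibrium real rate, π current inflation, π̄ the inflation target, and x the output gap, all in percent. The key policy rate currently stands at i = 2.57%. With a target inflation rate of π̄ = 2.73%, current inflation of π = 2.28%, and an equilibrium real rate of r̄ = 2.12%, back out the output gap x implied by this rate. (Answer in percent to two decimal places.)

0.5 x = 2.57 − 2.12 − 2.73 − 1.5 × (2.28 − 2.73) = -1.605
x = -1.605 / 0.5 = -3.21

-3.21%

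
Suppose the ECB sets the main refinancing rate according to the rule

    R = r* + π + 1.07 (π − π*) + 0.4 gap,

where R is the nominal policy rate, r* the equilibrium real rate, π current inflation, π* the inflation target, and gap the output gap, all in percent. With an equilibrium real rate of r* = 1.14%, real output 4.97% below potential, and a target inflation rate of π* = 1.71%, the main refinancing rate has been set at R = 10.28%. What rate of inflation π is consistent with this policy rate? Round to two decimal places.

6.26%

Output 4.97% below potential → gap = -4.97.
Collecting π: R = r* + (1 + 1.07) π − 1.07 π* + 0.4 gap
2.07 π = 10.28 − 1.14 + 1.07 × 1.71 − 0.4 × (-4.97) = 12.9577
π = 12.9577 / 2.07 = 6.26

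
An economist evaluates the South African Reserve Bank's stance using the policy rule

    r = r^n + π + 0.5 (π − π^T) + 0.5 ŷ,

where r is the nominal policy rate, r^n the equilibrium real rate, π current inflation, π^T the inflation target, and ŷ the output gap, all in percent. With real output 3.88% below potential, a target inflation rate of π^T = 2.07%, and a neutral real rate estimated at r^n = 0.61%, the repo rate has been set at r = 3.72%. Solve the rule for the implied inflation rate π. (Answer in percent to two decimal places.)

Output 3.88% below potential → ŷ = -3.88.
Collecting π: r = r^n + (1 + 0.5) π − 0.5 π^T + 0.5 ŷ
1.5 π = 3.72 − 0.61 + 0.5 × 2.07 − 0.5 × (-3.88) = 6.085
π = 6.085 / 1.5 = 4.06

4.06%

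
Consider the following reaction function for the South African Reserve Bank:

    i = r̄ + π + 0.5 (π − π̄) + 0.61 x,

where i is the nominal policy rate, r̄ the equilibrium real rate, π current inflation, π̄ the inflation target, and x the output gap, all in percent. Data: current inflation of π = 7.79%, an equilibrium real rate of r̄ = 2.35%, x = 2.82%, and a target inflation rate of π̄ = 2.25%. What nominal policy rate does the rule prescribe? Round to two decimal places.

14.63%

i = 2.35 + 7.79 + 0.5 × (7.79 − 2.25) + 0.61 × 2.82
   = 2.35 + 7.79 + 2.77 + 1.7202 = 14.63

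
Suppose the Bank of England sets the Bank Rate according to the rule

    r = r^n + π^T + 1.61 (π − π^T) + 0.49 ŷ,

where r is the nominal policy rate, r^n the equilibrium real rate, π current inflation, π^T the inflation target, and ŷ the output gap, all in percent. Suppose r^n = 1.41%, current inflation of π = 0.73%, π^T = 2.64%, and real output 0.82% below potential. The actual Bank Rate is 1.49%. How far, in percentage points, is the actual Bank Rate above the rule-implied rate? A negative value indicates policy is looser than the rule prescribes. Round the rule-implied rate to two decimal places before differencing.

0.92 pp

Output 0.82% below potential → ŷ = -0.82.
r = 1.41 + 2.64 + 1.61 × (0.73 − 2.64) + 0.49 × (-0.82)
   = 1.41 + 2.64 − 3.0751 − 0.4018 = 0.57
Deviation = 1.49 − 0.57 = 0.92 pp.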